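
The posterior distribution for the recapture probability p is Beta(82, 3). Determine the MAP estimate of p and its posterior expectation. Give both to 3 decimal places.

p_MAP = 0.976, E[p|data] = 0.965

Mode = (82−1)/(82+3−2) = 81/83 = 0.976.
Mean = 82/(82+3) = 82/85 = 0.965.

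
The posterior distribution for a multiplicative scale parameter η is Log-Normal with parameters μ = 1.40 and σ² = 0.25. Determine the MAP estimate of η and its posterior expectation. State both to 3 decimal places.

MAP: 3.158. Posterior mean: 4.595.

Mode = exp(μ − σ²) = exp(1.15) = 3.158.
Mean = exp(μ + σ²/2) = exp(1.525) = 4.595.
The posterior is right-skewed, so the mean exceeds the mode.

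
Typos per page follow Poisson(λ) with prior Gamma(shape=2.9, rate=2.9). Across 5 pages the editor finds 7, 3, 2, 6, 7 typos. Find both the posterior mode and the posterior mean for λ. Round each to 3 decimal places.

Σ counts = 25. Posterior: Gamma(shape = 2.9+25 = 27.9, rate = 2.9+5 = 7.9).
Mode = (α−1)/β = 26.9/7.9 = 3.405.
Mean = α/β = 27.9/7.9 = 3.532.

λ_MAP = 3.405, E[λ|data] = 3.532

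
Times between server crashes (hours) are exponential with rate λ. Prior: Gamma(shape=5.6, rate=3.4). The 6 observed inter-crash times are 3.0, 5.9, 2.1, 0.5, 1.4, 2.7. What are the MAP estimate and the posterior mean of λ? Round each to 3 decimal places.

MAP = 0.558, posterior mean = 0.611

Σ times = 15.6. Posterior: Gamma(shape = 5.6+6 = 11.6, rate = 3.4+15.6 = 19.0).
Mode = (α−1)/β = 10.6/19.0 = 0.558.
Mean = α/β = 11.6/19.0 = 0.611.
Right-skewed posterior ⇒ mode < mean.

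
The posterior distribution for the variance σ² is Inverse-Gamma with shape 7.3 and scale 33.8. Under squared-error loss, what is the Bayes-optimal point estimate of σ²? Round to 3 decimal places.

Mode = β/(α+1) = 33.8/8.3 = 4.072.
Mean = β/(α−1) = 33.8/6.3 = 5.365.
Squared-error loss ⇒ the optimal estimator is the posterior mean.

5.365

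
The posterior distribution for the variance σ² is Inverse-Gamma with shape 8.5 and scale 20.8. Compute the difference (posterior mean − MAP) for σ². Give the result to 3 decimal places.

Mode = β/(α+1) = 20.8/9.5 = 2.189.
Mean = β/(α−1) = 20.8/7.5 = 2.773.
Difference = 2.773 − 2.189 = 0.584.
The posterior is right-skewed, so the mean exceeds the mode.

0.584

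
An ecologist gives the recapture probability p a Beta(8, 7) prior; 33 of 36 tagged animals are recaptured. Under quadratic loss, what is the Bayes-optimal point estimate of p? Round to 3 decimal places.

0.804

Posterior: Beta(8+33, 7+3) = Beta(41, 10).
Mode = (41−1)/(41+10−2) = 40/49 = 0.816.
Mean = 41/(41+10) = 41/51 = 0.804.
Quadratic loss ⇒ the optimal estimator is the posterior mean.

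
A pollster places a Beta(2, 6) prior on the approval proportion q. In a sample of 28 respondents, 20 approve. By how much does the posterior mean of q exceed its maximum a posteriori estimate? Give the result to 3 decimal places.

-0.007

Posterior: Beta(2+20, 6+8) = Beta(22, 14).
Mode = (22−1)/(22+14−2) = 21/34 = 0.618.
Mean = 22/(22+14) = 22/36 = 0.611.
Difference = 0.611 − 0.618 = -0.007.
Mode > mean: the posterior has a left tail.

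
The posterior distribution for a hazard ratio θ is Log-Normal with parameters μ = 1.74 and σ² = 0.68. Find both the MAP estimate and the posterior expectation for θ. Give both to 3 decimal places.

MAP = 2.886; posterior mean = 8.004

Mode = exp(μ − σ²) = exp(1.06) = 2.886.
Mean = exp(μ + σ²/2) = exp(2.080) = 8.004.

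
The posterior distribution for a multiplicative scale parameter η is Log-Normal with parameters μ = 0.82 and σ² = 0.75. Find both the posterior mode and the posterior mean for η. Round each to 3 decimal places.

MAP = 1.073, posterior mean = 3.304

Mode = exp(μ − σ²) = exp(0.07) = 1.073.
Mean = exp(μ + σ²/2) = exp(1.195) = 3.304.
The posterior is right-skewed, so the mean exceeds the mode.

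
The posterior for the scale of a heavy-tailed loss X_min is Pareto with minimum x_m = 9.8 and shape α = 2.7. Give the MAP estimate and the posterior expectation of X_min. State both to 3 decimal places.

The Pareto density is strictly decreasing on [x_m, ∞), so the mode is x_m = 9.800.
Mean = α·x_m/(α−1) = 2.7·9.8/1.7 = 15.565.
Right-skewed posterior ⇒ mode < mean.

MAP = 9.800; posterior mean = 15.565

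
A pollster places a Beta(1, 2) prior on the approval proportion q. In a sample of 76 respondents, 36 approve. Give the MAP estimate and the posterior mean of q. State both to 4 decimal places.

MAP = 0.4675; posterior mean = 0.4684

Posterior: Beta(1+36, 2+40) = Beta(37, 42).
Mode = (37−1)/(37+42−2) = 36/77 = 0.4675.
Mean = 37/(37+42) = 37/79 = 0.4684.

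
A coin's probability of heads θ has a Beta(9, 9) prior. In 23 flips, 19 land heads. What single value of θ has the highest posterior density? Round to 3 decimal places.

0.692

Posterior: Beta(9+19, 9+4) = Beta(28, 13).
Mode = (28−1)/(28+13−2) = 27/39 = 0.692.
Mean = 28/(28+13) = 28/41 = 0.683.
This is the posterior mode — the MAP estimate.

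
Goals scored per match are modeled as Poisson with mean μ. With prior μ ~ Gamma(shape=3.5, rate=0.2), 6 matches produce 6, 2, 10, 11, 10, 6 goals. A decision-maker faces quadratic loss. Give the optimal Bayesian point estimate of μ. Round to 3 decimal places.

7.823

Σ counts = 45. Posterior: Gamma(shape = 3.5+45 = 48.5, rate = 0.2+6 = 6.2).
Mode = (α−1)/β = 47.5/6.2 = 7.661.
Mean = α/β = 48.5/6.2 = 7.823.
Quadratic loss ⇒ the optimal estimator is the posterior mean.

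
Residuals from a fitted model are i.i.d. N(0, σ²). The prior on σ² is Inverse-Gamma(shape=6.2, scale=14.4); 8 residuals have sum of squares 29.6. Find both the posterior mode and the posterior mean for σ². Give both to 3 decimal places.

posterior mode = 2.607, posterior mean = 3.174

Posterior: Inverse-Gamma(shape = 6.2+8/2 = 10.2, scale = 14.4+29.6/2 = 29.2).
Mode = β/(α+1) = 29.2/11.2 = 2.607.
Mean = β/(α−1) = 29.2/9.2 = 3.174.
The mean is pulled above the mode by the posterior's right skew.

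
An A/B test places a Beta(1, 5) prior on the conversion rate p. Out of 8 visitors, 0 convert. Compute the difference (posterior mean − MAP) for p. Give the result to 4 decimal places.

0.0714

Posterior: Beta(1+0, 5+8) = Beta(1, 13).
Since α = 1 ≤ 1 and β > 1, the Beta density is monotone decreasing on [0,1]; the mode is at 0.
Mean = 1/(1+13) = 0.0714.
Difference = 0.0714 − 0.0000 = 0.0714.
Mean > mode: the posterior has a right tail.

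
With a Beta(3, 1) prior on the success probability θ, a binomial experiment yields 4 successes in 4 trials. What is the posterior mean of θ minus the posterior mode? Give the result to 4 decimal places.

-0.1250

Posterior: Beta(3+4, 1+0) = Beta(7, 1).
Since β = 1 ≤ 1 and α > 1, the Beta density is monotone increasing on [0,1]; the mode is at 1.
Mean = 7/(7+1) = 0.8750.
Difference = 0.8750 − 1.0000 = -0.1250.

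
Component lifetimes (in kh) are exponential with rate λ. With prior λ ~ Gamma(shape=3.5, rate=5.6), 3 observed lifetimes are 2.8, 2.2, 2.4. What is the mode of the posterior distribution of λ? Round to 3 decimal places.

0.423

Σ times = 7.4. Posterior: Gamma(shape = 3.5+3 = 6.5, rate = 5.6+7.4 = 13.0).
Mode = (α−1)/β = 5.5/13.0 = 0.423.
Mean = α/β = 6.5/13.0 = 0.500.
This is the posterior mode — the MAP estimate.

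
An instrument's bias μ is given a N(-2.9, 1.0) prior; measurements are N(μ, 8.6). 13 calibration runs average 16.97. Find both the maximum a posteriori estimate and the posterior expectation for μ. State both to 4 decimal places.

Posterior for μ is Normal. Precision-weighted mean: (1/1.0·-2.9 + 13/8.6·16.97) / (1/1.0 + 13/8.6) = 9.0588.
A Normal posterior is symmetric, so mode = mean.

MAP = 9.0588; posterior mean = 9.0588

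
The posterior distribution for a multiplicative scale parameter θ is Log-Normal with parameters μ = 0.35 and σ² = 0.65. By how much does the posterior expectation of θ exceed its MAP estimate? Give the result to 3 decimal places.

1.223

Mode = exp(μ − σ²) = exp(-0.30) = 0.741.
Mean = exp(μ + σ²/2) = exp(0.675) = 1.964.
Difference = 1.964 − 0.741 = 1.223.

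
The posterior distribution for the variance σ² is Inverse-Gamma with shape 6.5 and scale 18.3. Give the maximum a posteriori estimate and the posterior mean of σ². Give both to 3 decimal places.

maximum a posteriori estimate = 2.440, posterior mean = 3.327

Mode = β/(α+1) = 18.3/7.5 = 2.440.
Mean = β/(α−1) = 18.3/5.5 = 3.327.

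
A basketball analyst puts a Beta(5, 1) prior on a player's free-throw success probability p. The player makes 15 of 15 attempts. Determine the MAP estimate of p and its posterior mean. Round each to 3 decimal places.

MAP estimate = 1.000, posterior mean = 0.952

Posterior: Beta(5+15, 1+0) = Beta(20, 1).
Since β = 1 ≤ 1 and α > 1, the Beta density is monotone increasing on [0,1]; the mode is at 1.
Mean = 20/(20+1) = 0.952.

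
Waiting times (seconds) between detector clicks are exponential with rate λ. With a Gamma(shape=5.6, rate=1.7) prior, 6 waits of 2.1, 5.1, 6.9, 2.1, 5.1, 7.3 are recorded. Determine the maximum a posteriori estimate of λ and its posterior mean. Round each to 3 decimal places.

Σ times = 28.6. Posterior: Gamma(shape = 5.6+6 = 11.6, rate = 1.7+28.6 = 30.3).
Mode = (α−1)/β = 10.6/30.3 = 0.350.
Mean = α/β = 11.6/30.3 = 0.383.

λ_MAP = 0.350, E[λ|data] = 0.383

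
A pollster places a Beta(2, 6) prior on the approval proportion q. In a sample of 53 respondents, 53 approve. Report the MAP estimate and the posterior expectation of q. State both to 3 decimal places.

MAP = 0.915, posterior mean = 0.902

Posterior: Beta(2+53, 6+0) = Beta(55, 6).
Mode = (55−1)/(55+6−2) = 54/59 = 0.915.
Mean = 55/(55+6) = 55/61 = 0.902.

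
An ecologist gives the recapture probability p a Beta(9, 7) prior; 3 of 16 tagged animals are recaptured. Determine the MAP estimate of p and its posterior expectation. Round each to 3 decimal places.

MAP = 0.367, posterior mean = 0.375

Posterior: Beta(9+3, 7+13) = Beta(12, 20).
Mode = (12−1)/(12+20−2) = 11/30 = 0.367.
Mean = 12/(12+20) = 12/32 = 0.375.
Right-skewed posterior ⇒ mode < mean.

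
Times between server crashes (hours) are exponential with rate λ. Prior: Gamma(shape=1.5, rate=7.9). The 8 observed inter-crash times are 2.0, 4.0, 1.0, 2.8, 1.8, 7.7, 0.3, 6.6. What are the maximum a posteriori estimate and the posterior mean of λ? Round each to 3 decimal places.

MAP = 0.249, posterior mean = 0.279

Σ times = 26.2. Posterior: Gamma(shape = 1.5+8 = 9.5, rate = 7.9+26.2 = 34.1).
Mode = (α−1)/β = 8.5/34.1 = 0.249.
Mean = α/β = 9.5/34.1 = 0.279.
The posterior is right-skewed, so the mean exceeds the mode.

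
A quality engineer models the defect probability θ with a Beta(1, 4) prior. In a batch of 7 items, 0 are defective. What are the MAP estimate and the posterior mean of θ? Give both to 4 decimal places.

MAP estimate = 0.0000, posterior mean = 0.0833

Posterior: Beta(1+0, 4+7) = Beta(1, 11).
Since α = 1 ≤ 1 and β > 1, the Beta density is monotone decreasing on [0,1]; the mode is at 0.
Mean = 1/(1+11) = 0.0833.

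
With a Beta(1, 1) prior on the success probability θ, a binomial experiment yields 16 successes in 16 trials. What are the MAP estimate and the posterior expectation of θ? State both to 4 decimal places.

MAP estimate = 1.0000, posterior expectation = 0.9444

Posterior: Beta(1+16, 1+0) = Beta(17, 1).
Since β = 1 ≤ 1 and α > 1, the Beta density is monotone increasing on [0,1]; the mode is at 1.
Mean = 17/(17+1) = 0.9444.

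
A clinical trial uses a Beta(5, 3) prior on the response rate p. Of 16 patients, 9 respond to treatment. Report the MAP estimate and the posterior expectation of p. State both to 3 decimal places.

p_MAP = 0.591, E[p|data] = 0.583

Posterior: Beta(5+9, 3+7) = Beta(14, 10).
Mode = (14−1)/(14+10−2) = 13/22 = 0.591.
Mean = 14/(14+10) = 14/24 = 0.583.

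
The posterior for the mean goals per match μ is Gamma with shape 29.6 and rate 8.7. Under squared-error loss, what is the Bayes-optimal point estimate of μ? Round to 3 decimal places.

3.402

Mode = (α−1)/β = 28.6/8.7 = 3.287.
Mean = α/β = 29.6/8.7 = 3.402.
Squared-error loss ⇒ the optimal estimator is the posterior mean.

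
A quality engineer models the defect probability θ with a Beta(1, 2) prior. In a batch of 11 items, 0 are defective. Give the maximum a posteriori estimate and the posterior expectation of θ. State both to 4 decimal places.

Posterior: Beta(1+0, 2+11) = Beta(1, 13).
Since α = 1 ≤ 1 and β > 1, the Beta density is monotone decreasing on [0,1]; the mode is at 0.
Mean = 1/(1+13) = 0.0714.

θ_MAP = 0.0000, E[θ|data] = 0.0714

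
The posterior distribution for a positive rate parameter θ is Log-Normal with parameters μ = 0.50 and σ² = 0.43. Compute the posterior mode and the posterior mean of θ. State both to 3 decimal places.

MAP: 1.073. Posterior mean: 2.044.

Mode = exp(μ − σ²) = exp(0.07) = 1.073.
Mean = exp(μ + σ²/2) = exp(0.715) = 2.044.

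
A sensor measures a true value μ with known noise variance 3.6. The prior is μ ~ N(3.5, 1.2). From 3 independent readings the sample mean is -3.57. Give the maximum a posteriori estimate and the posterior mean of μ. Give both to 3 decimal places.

Posterior for μ is Normal. Precision-weighted mean: (1/1.2·3.5 + 3/3.6·-3.57) / (1/1.2 + 3/3.6) = -0.035.
A Normal posterior is symmetric, so mode = mean.

MAP: -0.035. Posterior mean: -0.035.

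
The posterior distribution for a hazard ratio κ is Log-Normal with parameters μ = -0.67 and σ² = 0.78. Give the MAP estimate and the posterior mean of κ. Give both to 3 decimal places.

Mode = exp(μ − σ²) = exp(-1.45) = 0.235.
Mean = exp(μ + σ²/2) = exp(-0.280) = 0.756.

MAP = 0.235, posterior mean = 0.756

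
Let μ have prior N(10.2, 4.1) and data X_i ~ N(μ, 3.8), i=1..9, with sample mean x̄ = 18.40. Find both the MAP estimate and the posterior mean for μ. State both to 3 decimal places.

Posterior for μ is Normal. Precision-weighted mean: (1/4.1·10.2 + 9/3.8·18.40) / (1/4.1 + 9/3.8) = 17.634.
A Normal posterior is symmetric, so mode = mean.

MAP estimate = 17.634, posterior mean = 17.634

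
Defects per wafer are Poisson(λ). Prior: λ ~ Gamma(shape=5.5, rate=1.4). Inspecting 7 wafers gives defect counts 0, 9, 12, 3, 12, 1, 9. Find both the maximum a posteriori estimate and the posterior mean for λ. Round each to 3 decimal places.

Σ counts = 46. Posterior: Gamma(shape = 5.5+46 = 51.5, rate = 1.4+7 = 8.4).
Mode = (α−1)/β = 50.5/8.4 = 6.012.
Mean = α/β = 51.5/8.4 = 6.131.

MAP = 6.012; posterior mean = 6.131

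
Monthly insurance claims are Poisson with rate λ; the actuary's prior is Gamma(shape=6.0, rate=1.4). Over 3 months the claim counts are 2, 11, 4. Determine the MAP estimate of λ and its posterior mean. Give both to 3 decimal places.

Σ counts = 17. Posterior: Gamma(shape = 6.0+17 = 23.0, rate = 1.4+3 = 4.4).
Mode = (α−1)/β = 22.0/4.4 = 5.000.
Mean = α/β = 23.0/4.4 = 5.227.

MAP = 5.000, posterior mean = 5.227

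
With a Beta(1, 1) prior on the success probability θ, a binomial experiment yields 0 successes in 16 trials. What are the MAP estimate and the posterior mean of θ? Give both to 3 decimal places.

Posterior: Beta(1+0, 1+16) = Beta(1, 17).
Since α = 1 ≤ 1 and β > 1, the Beta density is monotone decreasing on [0,1]; the mode is at 0.
Mean = 1/(1+17) = 0.056.
The posterior is right-skewed, so the mean exceeds the mode.

θ_MAP = 0.000, E[θ|data] = 0.056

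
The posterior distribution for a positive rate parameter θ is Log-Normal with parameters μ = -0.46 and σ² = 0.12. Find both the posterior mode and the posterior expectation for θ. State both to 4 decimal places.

θ_MAP = 0.5599, E[θ|data] = 0.6703

Mode = exp(μ − σ²) = exp(-0.58) = 0.5599.
Mean = exp(μ + σ²/2) = exp(-0.400) = 0.6703.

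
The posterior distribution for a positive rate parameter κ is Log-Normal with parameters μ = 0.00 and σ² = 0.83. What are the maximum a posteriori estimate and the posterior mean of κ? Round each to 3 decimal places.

Mode = exp(μ − σ²) = exp(-0.83) = 0.436.
Mean = exp(μ + σ²/2) = exp(0.415) = 1.514.

MAP: 0.436. Posterior mean: 1.514.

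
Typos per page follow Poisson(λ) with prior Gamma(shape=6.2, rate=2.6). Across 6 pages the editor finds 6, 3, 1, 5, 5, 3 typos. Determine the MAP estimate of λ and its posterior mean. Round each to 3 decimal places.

Σ counts = 23. Posterior: Gamma(shape = 6.2+23 = 29.2, rate = 2.6+6 = 8.6).
Mode = (α−1)/β = 28.2/8.6 = 3.279.
Mean = α/β = 29.2/8.6 = 3.395.

λ_MAP = 3.279, E[λ|data] = 3.395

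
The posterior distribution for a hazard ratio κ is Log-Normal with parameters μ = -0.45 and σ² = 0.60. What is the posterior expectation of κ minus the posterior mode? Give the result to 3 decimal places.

0.511

Mode = exp(μ − σ²) = exp(-1.05) = 0.350.
Mean = exp(μ + σ²/2) = exp(-0.150) = 0.861.
Difference = 0.861 − 0.350 = 0.511.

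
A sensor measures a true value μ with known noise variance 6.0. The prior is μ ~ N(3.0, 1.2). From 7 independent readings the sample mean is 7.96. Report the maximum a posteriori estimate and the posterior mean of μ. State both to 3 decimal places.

μ_MAP = 5.893, E[μ|data] = 5.893

Posterior for μ is Normal. Precision-weighted mean: (1/1.2·3.0 + 7/6.0·7.96) / (1/1.2 + 7/6.0) = 5.893.
A Normal posterior is symmetric, so mode = mean.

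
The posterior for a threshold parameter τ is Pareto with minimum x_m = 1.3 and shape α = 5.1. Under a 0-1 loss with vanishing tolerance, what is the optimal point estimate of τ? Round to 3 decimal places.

The Pareto density is strictly decreasing on [x_m, ∞), so the mode is x_m = 1.300.
Mean = α·x_m/(α−1) = 5.1·1.3/4.1 = 1.617.
This is the posterior mode — the MAP estimate.

1.300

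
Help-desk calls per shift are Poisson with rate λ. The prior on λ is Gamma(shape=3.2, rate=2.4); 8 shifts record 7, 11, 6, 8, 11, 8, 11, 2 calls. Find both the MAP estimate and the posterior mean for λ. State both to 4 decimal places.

Σ counts = 64. Posterior: Gamma(shape = 3.2+64 = 67.2, rate = 2.4+8 = 10.4).
Mode = (α−1)/β = 66.2/10.4 = 6.3654.
Mean = α/β = 67.2/10.4 = 6.4615.

MAP: 6.3654. Posterior mean: 6.4615.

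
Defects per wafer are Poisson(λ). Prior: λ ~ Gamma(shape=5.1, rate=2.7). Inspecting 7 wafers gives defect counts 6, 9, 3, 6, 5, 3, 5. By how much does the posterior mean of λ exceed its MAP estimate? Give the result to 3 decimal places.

0.103

Σ counts = 37. Posterior: Gamma(shape = 5.1+37 = 42.1, rate = 2.7+7 = 9.7).
Mode = (α−1)/β = 41.1/9.7 = 4.237.
Mean = α/β = 42.1/9.7 = 4.340.
Difference = 4.340 − 4.237 = 0.103.
The posterior is right-skewed, so the mean exceeds the mode.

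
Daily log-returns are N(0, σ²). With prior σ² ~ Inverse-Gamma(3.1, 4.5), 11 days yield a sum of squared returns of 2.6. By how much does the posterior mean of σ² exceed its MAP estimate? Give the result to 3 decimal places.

0.159

Posterior: Inverse-Gamma(shape = 3.1+11/2 = 8.6, scale = 4.5+2.6/2 = 5.8).
Mode = β/(α+1) = 5.8/9.6 = 0.604.
Mean = β/(α−1) = 5.8/7.6 = 0.763.
Difference = 0.763 − 0.604 = 0.159.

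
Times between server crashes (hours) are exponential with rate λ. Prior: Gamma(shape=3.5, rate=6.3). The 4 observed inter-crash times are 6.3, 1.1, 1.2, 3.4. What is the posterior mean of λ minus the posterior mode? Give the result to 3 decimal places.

Σ times = 12.0. Posterior: Gamma(shape = 3.5+4 = 7.5, rate = 6.3+12.0 = 18.3).
Mode = (α−1)/β = 6.5/18.3 = 0.355.
Mean = α/β = 7.5/18.3 = 0.410.
Difference = 0.410 − 0.355 = 0.055.
The posterior is right-skewed, so the mean exceeds the mode.

0.055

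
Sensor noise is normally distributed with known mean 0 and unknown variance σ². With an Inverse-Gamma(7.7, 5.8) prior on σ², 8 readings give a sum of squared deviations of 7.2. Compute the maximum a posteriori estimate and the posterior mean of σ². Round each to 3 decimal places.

MAP: 0.740. Posterior mean: 0.879.

Posterior: Inverse-Gamma(shape = 7.7+8/2 = 11.7, scale = 5.8+7.2/2 = 9.4).
Mode = β/(α+1) = 9.4/12.7 = 0.740.
Mean = β/(α−1) = 9.4/10.7 = 0.879.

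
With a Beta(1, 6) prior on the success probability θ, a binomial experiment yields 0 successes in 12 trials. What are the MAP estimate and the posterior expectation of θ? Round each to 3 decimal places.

Posterior: Beta(1+0, 6+12) = Beta(1, 18).
Since α = 1 ≤ 1 and β > 1, the Beta density is monotone decreasing on [0,1]; the mode is at 0.
Mean = 1/(1+18) = 0.053.
The posterior is right-skewed, so the mean exceeds the mode.

θ_MAP = 0.000, E[θ|data] = 0.053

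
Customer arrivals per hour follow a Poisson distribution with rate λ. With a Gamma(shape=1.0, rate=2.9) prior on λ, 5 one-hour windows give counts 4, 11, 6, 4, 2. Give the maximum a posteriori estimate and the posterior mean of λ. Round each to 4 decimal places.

Σ counts = 27. Posterior: Gamma(shape = 1.0+27 = 28.0, rate = 2.9+5 = 7.9).
Mode = (α−1)/β = 27.0/7.9 = 3.4177.
Mean = α/β = 28.0/7.9 = 3.5443.

maximum a posteriori estimate = 3.4177, posterior mean = 3.5443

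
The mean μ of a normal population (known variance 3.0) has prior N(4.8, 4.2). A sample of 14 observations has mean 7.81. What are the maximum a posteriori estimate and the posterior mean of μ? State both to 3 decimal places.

Posterior for μ is Normal. Precision-weighted mean: (1/4.2·4.8 + 14/3.0·7.81) / (1/4.2 + 14/3.0) = 7.664.
A Normal posterior is symmetric, so mode = mean.

maximum a posteriori estimate = 7.664, posterior mean = 7.664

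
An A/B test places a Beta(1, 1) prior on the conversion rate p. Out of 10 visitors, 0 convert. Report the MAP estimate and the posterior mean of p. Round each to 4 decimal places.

MAP = 0.0000, posterior mean = 0.0833

Posterior: Beta(1+0, 1+10) = Beta(1, 11).
Since α = 1 ≤ 1 and β > 1, the Beta density is monotone decreasing on [0,1]; the mode is at 0.
Mean = 1/(1+11) = 0.0833.
Right-skewed posterior ⇒ mode < mean.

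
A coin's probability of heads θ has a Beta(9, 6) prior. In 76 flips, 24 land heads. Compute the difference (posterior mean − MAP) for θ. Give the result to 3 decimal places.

0.003

Posterior: Beta(9+24, 6+52) = Beta(33, 58).
Mode = (33−1)/(33+58−2) = 32/89 = 0.360.
Mean = 33/(33+58) = 33/91 = 0.363.
Difference = 0.363 − 0.360 = 0.003.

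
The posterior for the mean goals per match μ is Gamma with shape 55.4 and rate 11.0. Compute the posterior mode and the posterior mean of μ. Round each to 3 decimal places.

μ_MAP = 4.945, E[μ|data] = 5.036

Mode = (α−1)/β = 54.4/11.0 = 4.945.
Mean = α/β = 55.4/11.0 = 5.036.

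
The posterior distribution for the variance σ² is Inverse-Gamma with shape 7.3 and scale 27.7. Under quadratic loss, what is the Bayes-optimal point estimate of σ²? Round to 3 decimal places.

Mode = β/(α+1) = 27.7/8.3 = 3.337.
Mean = β/(α−1) = 27.7/6.3 = 4.397.
Quadratic loss ⇒ the optimal estimator is the posterior mean.

4.397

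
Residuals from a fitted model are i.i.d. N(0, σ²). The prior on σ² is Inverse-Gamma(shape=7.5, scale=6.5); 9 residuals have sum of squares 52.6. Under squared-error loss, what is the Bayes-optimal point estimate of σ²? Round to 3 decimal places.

Posterior: Inverse-Gamma(shape = 7.5+9/2 = 12.0, scale = 6.5+52.6/2 = 32.8).
Mode = β/(α+1) = 32.8/13.0 = 2.523.
Mean = β/(α−1) = 32.8/11.0 = 2.982.
Squared-error loss ⇒ the optimal estimator is the posterior mean.

2.982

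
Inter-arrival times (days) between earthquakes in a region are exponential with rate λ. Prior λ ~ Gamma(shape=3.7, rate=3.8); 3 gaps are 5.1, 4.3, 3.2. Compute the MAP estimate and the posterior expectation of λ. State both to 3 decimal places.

MAP: 0.348. Posterior mean: 0.409.

Σ times = 12.6. Posterior: Gamma(shape = 3.7+3 = 6.7, rate = 3.8+12.6 = 16.4).
Mode = (α−1)/β = 5.7/16.4 = 0.348.
Mean = α/β = 6.7/16.4 = 0.409.
The posterior is right-skewed, so the mean exceeds the mode.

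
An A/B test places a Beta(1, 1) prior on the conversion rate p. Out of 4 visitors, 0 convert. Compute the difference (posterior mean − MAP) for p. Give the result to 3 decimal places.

Posterior: Beta(1+0, 1+4) = Beta(1, 5).
Since α = 1 ≤ 1 and β > 1, the Beta density is monotone decreasing on [0,1]; the mode is at 0.
Mean = 1/(1+5) = 0.167.
Difference = 0.167 − 0.000 = 0.167.
Mean > mode: the posterior has a right tail.

0.167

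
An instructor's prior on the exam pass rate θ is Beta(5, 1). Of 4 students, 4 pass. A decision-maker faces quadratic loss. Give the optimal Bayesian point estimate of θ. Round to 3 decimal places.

0.900

Posterior: Beta(5+4, 1+0) = Beta(9, 1).
Since β = 1 ≤ 1 and α > 1, the Beta density is monotone increasing on [0,1]; the mode is at 1.
Mean = 9/(9+1) = 0.900.
Quadratic loss ⇒ the optimal estimator is the posterior mean.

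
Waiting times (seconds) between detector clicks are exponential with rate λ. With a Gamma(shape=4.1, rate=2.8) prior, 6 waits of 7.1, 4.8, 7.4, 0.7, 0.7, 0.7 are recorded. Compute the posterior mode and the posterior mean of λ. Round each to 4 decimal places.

posterior mode = 0.3760, posterior mean = 0.4174

Σ times = 21.4. Posterior: Gamma(shape = 4.1+6 = 10.1, rate = 2.8+21.4 = 24.2).
Mode = (α−1)/β = 9.1/24.2 = 0.3760.
Mean = α/β = 10.1/24.2 = 0.4174.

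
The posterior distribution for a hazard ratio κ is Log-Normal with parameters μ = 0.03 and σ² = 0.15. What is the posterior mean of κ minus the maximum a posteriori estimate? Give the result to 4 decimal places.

0.2238

Mode = exp(μ − σ²) = exp(-0.12) = 0.8869.
Mean = exp(μ + σ²/2) = exp(0.105) = 1.1107.
Difference = 1.1107 − 0.8869 = 0.2238.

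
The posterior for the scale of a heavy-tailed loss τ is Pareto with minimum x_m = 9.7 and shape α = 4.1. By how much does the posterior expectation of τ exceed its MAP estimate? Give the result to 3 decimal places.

3.129

The Pareto density is strictly decreasing on [x_m, ∞), so the mode is x_m = 9.700.
Mean = α·x_m/(α−1) = 4.1·9.7/3.1 = 12.829.
Difference = 12.829 − 9.700 = 3.129.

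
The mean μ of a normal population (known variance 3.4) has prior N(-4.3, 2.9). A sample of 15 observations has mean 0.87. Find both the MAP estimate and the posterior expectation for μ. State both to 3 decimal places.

MAP estimate = 0.495, posterior expectation = 0.495

Posterior for μ is Normal. Precision-weighted mean: (1/2.9·-4.3 + 15/3.4·0.87) / (1/2.9 + 15/3.4) = 0.495.
A Normal posterior is symmetric, so mode = mean.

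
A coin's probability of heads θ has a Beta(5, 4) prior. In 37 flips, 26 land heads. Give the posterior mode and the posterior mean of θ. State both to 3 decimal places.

Posterior: Beta(5+26, 4+11) = Beta(31, 15).
Mode = (31−1)/(31+15−2) = 30/44 = 0.682.
Mean = 31/(31+15) = 31/46 = 0.674.

θ_MAP = 0.682, E[θ|data] = 0.674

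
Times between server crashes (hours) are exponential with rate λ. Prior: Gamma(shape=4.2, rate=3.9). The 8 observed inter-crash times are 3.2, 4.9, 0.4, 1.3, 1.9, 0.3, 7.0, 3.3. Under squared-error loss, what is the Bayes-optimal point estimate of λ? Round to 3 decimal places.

Σ times = 22.3. Posterior: Gamma(shape = 4.2+8 = 12.2, rate = 3.9+22.3 = 26.2).
Mode = (α−1)/β = 11.2/26.2 = 0.427.
Mean = α/β = 12.2/26.2 = 0.466.
Squared-error loss ⇒ the optimal estimator is the posterior mean.

0.466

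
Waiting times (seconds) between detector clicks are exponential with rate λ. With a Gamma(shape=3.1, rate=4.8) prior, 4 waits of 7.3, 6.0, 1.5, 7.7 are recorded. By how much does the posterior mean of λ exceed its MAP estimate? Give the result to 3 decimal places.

Σ times = 22.5. Posterior: Gamma(shape = 3.1+4 = 7.1, rate = 4.8+22.5 = 27.3).
Mode = (α−1)/β = 6.1/27.3 = 0.223.
Mean = α/β = 7.1/27.3 = 0.260.
Difference = 0.260 − 0.223 = 0.037.
The mean is pulled above the mode by the posterior's right skew.

0.037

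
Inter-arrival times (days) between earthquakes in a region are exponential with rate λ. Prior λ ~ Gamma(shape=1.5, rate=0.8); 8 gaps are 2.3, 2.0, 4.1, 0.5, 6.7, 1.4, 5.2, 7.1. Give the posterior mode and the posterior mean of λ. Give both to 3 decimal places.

Σ times = 29.3. Posterior: Gamma(shape = 1.5+8 = 9.5, rate = 0.8+29.3 = 30.1).
Mode = (α−1)/β = 8.5/30.1 = 0.282.
Mean = α/β = 9.5/30.1 = 0.316.

MAP = 0.282, posterior mean = 0.316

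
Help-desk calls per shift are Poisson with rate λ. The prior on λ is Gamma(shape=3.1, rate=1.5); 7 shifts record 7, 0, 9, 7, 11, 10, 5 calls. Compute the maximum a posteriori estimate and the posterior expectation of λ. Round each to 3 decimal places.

Σ counts = 49. Posterior: Gamma(shape = 3.1+49 = 52.1, rate = 1.5+7 = 8.5).
Mode = (α−1)/β = 51.1/8.5 = 6.012.
Mean = α/β = 52.1/8.5 = 6.129.

MAP = 6.012, posterior mean = 6.129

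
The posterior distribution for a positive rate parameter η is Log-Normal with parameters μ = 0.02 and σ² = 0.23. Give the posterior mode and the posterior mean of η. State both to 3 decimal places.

Mode = exp(μ − σ²) = exp(-0.21) = 0.811.
Mean = exp(μ + σ²/2) = exp(0.135) = 1.145.
The mean is pulled above the mode by the posterior's right skew.

η_MAP = 0.811, E[η|data] = 1.145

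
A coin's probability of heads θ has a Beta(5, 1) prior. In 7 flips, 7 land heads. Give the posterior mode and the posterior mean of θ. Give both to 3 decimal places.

MAP = 1.000; posterior mean = 0.923

Posterior: Beta(5+7, 1+0) = Beta(12, 1).
Since β = 1 ≤ 1 and α > 1, the Beta density is monotone increasing on [0,1]; the mode is at 1.
Mean = 12/(12+1) = 0.923.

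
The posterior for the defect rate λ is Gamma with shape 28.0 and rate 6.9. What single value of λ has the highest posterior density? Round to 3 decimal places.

Mode = (α−1)/β = 27.0/6.9 = 3.913.
Mean = α/β = 28.0/6.9 = 4.058.
This is the posterior mode — the MAP estimate.

3.913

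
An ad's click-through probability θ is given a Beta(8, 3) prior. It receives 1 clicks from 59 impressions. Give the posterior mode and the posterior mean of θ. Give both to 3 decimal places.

Posterior: Beta(8+1, 3+58) = Beta(9, 61).
Mode = (9−1)/(9+61−2) = 8/68 = 0.118.
Mean = 9/(9+61) = 9/70 = 0.129.

MAP = 0.118, posterior mean = 0.129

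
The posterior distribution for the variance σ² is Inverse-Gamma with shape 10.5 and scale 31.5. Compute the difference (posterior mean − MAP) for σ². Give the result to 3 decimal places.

0.577

Mode = β/(α+1) = 31.5/11.5 = 2.739.
Mean = β/(α−1) = 31.5/9.5 = 3.316.
Difference = 3.316 − 2.739 = 0.577.
Mean > mode: the posterior has a right tail.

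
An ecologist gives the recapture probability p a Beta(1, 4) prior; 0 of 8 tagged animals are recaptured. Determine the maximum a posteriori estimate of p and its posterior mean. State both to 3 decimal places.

MAP = 0.000; posterior mean = 0.077

Posterior: Beta(1+0, 4+8) = Beta(1, 12).
Since α = 1 ≤ 1 and β > 1, the Beta density is monotone decreasing on [0,1]; the mode is at 0.
Mean = 1/(1+12) = 0.077.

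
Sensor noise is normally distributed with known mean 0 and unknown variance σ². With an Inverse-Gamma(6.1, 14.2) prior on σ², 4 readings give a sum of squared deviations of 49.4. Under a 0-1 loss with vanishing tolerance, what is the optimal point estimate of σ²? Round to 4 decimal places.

Posterior: Inverse-Gamma(shape = 6.1+4/2 = 8.1, scale = 14.2+49.4/2 = 38.9).
Mode = β/(α+1) = 38.9/9.1 = 4.2747.
Mean = β/(α−1) = 38.9/7.1 = 5.4789.
This is the posterior mode — the MAP estimate.

4.2747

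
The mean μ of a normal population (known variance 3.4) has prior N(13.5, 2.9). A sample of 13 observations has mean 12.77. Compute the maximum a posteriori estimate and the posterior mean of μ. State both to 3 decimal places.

MAP = 12.830, posterior mean = 12.830

Posterior for μ is Normal. Precision-weighted mean: (1/2.9·13.5 + 13/3.4·12.77) / (1/2.9 + 13/3.4) = 12.830.
A Normal posterior is symmetric, so mode = mean.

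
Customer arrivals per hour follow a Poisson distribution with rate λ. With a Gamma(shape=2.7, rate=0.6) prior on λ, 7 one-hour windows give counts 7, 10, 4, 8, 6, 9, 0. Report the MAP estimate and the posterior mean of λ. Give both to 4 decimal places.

MAP = 6.0132; posterior mean = 6.1447

Σ counts = 44. Posterior: Gamma(shape = 2.7+44 = 46.7, rate = 0.6+7 = 7.6).
Mode = (α−1)/β = 45.7/7.6 = 6.0132.
Mean = α/β = 46.7/7.6 = 6.1447.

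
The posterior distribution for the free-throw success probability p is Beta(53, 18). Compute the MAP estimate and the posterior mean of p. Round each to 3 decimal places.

Mode = (53−1)/(53+18−2) = 52/69 = 0.754.
Mean = 53/(53+18) = 53/71 = 0.746.

MAP estimate = 0.754, posterior mean = 0.746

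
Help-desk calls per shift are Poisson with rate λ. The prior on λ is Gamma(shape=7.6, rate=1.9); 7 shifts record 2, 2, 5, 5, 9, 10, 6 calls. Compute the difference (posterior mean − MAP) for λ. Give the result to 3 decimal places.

Σ counts = 39. Posterior: Gamma(shape = 7.6+39 = 46.6, rate = 1.9+7 = 8.9).
Mode = (α−1)/β = 45.6/8.9 = 5.124.
Mean = α/β = 46.6/8.9 = 5.236.
Difference = 5.236 − 5.124 = 0.112.
The posterior is right-skewed, so the mean exceeds the mode.

0.112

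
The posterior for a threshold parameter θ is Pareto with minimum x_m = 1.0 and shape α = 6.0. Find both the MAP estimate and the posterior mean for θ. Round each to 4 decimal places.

MAP = 1.0000; posterior mean = 1.2000

The Pareto density is strictly decreasing on [x_m, ∞), so the mode is x_m = 1.0000.
Mean = α·x_m/(α−1) = 6.0·1.0/5.0 = 1.2000.
Mean > mode: the posterior has a right tail.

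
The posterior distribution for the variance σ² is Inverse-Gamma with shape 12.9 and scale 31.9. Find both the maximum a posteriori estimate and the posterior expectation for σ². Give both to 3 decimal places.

Mode = β/(α+1) = 31.9/13.9 = 2.295.
Mean = β/(α−1) = 31.9/11.9 = 2.681.

σ²_MAP = 2.295, E[σ²|data] = 2.681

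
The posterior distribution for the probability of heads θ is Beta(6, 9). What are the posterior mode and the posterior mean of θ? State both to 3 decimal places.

Mode = (6−1)/(6+9−2) = 5/13 = 0.385.
Mean = 6/(6+9) = 6/15 = 0.400.

MAP = 0.385; posterior mean = 0.400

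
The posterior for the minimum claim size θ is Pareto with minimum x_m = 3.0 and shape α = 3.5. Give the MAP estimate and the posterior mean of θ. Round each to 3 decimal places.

MAP = 3.000; posterior mean = 4.200

The Pareto density is strictly decreasing on [x_m, ∞), so the mode is x_m = 3.000.
Mean = α·x_m/(α−1) = 3.5·3.0/2.5 = 4.200.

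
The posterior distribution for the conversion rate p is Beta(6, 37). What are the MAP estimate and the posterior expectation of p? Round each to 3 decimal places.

MAP estimate = 0.122, posterior expectation = 0.140

Mode = (6−1)/(6+37−2) = 5/41 = 0.122.
Mean = 6/(6+37) = 6/43 = 0.140.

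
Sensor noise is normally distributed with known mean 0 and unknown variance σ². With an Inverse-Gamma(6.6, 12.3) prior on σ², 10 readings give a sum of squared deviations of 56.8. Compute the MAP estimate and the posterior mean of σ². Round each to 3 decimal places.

Posterior: Inverse-Gamma(shape = 6.6+10/2 = 11.6, scale = 12.3+56.8/2 = 40.7).
Mode = β/(α+1) = 40.7/12.6 = 3.230.
Mean = β/(α−1) = 40.7/10.6 = 3.840.
Right-skewed posterior ⇒ mode < mean.

MAP estimate = 3.230, posterior mean = 3.840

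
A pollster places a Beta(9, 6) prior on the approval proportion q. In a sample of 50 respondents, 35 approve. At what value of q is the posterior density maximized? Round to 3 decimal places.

Posterior: Beta(9+35, 6+15) = Beta(44, 21).
Mode = (44−1)/(44+21−2) = 43/63 = 0.683.
Mean = 44/(44+21) = 44/65 = 0.677.
This is the posterior mode — the MAP estimate.

0.683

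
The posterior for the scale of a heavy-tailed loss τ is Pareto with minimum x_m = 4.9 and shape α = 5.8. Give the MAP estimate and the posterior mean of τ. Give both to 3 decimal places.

MAP = 4.900, posterior mean = 5.921

The Pareto density is strictly decreasing on [x_m, ∞), so the mode is x_m = 4.900.
Mean = α·x_m/(α−1) = 5.8·4.9/4.8 = 5.921.
The mean is pulled above the mode by the posterior's right skew.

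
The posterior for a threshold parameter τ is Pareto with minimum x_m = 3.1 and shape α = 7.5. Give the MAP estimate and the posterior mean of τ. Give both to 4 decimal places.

MAP = 3.1000, posterior mean = 3.5769

The Pareto density is strictly decreasing on [x_m, ∞), so the mode is x_m = 3.1000.
Mean = α·x_m/(α−1) = 7.5·3.1/6.5 = 3.5769.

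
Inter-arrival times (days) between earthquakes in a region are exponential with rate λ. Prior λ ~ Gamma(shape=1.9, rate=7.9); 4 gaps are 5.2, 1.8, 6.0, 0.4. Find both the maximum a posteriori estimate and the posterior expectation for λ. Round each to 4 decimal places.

Σ times = 13.4. Posterior: Gamma(shape = 1.9+4 = 5.9, rate = 7.9+13.4 = 21.3).
Mode = (α−1)/β = 4.9/21.3 = 0.2300.
Mean = α/β = 5.9/21.3 = 0.2770.
Right-skewed posterior ⇒ mode < mean.

λ_MAP = 0.2300, E[λ|data] = 0.2770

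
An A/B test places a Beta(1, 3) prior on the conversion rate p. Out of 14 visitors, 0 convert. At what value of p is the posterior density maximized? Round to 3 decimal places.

Posterior: Beta(1+0, 3+14) = Beta(1, 17).
Since α = 1 ≤ 1 and β > 1, the Beta density is monotone decreasing on [0,1]; the mode is at 0.
Mean = 1/(1+17) = 0.056.
This is the posterior mode — the MAP estimate.

0.000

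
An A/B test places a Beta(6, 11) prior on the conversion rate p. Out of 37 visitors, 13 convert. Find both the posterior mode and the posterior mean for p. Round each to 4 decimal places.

Posterior: Beta(6+13, 11+24) = Beta(19, 35).
Mode = (19−1)/(19+35−2) = 18/52 = 0.3462.
Mean = 19/(19+35) = 19/54 = 0.3519.
The mean is pulled above the mode by the posterior's right skew.

p_MAP = 0.3462, E[p|data] = 0.3519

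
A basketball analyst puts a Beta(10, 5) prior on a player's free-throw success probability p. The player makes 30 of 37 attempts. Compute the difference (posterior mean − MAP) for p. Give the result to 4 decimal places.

-0.0108

Posterior: Beta(10+30, 5+7) = Beta(40, 12).
Mode = (40−1)/(40+12−2) = 39/50 = 0.7800.
Mean = 40/(40+12) = 40/52 = 0.7692.
Difference = 0.7692 − 0.7800 = -0.0108.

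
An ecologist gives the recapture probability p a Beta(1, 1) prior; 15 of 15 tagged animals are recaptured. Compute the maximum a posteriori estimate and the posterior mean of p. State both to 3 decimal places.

Posterior: Beta(1+15, 1+0) = Beta(16, 1).
Since β = 1 ≤ 1 and α > 1, the Beta density is monotone increasing on [0,1]; the mode is at 1.
Mean = 16/(16+1) = 0.941.
The posterior is left-skewed, so the mode exceeds the mean.

MAP: 1.000. Posterior mean: 0.941.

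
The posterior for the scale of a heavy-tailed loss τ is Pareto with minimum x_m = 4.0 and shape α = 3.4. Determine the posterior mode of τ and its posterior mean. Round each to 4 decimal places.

The Pareto density is strictly decreasing on [x_m, ∞), so the mode is x_m = 4.0000.
Mean = α·x_m/(α−1) = 3.4·4.0/2.4 = 5.6667.

MAP = 4.0000; posterior mean = 5.6667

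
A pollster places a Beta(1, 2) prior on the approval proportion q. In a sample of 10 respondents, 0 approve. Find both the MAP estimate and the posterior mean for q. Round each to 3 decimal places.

Posterior: Beta(1+0, 2+10) = Beta(1, 12).
Since α = 1 ≤ 1 and β > 1, the Beta density is monotone decreasing on [0,1]; the mode is at 0.
Mean = 1/(1+12) = 0.077.

MAP = 0.000; posterior mean = 0.077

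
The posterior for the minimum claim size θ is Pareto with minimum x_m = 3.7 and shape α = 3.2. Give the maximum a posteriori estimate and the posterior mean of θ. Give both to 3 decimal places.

θ_MAP = 3.700, E[θ|data] = 5.382

The Pareto density is strictly decreasing on [x_m, ∞), so the mode is x_m = 3.700.
Mean = α·x_m/(α−1) = 3.2·3.7/2.2 = 5.382.
The mean is pulled above the mode by the posterior's right skew.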